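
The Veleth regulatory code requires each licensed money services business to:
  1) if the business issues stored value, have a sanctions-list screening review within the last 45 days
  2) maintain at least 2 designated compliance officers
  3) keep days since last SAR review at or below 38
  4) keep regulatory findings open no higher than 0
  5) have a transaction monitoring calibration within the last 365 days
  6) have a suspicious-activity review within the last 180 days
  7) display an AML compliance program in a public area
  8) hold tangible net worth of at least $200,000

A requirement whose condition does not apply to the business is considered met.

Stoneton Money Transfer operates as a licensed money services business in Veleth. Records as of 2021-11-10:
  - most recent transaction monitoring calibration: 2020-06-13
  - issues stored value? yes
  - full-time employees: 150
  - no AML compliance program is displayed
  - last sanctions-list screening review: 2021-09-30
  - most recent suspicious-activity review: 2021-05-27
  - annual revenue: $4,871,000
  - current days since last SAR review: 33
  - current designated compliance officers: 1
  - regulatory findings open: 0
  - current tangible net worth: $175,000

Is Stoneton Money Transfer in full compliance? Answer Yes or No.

No

1. condition 'issues stored value' holds; sanctions-list screening review 41 days ago vs limit 45 → met
2. designated compliance officers 1 < 2 → not met
3. days since last SAR review 33 ≤ 38 → met
4. regulatory findings open 0 ≤ 0 → met
5. transaction monitoring calibration 515 days ago vs limit 365 → not met
6. suspicious-activity review 167 days ago vs limit 180 → met
7. AML compliance program absent → not met
8. tangible net worth $175,000 < $200,000 → not met
Not met: 2, 5, 7, 8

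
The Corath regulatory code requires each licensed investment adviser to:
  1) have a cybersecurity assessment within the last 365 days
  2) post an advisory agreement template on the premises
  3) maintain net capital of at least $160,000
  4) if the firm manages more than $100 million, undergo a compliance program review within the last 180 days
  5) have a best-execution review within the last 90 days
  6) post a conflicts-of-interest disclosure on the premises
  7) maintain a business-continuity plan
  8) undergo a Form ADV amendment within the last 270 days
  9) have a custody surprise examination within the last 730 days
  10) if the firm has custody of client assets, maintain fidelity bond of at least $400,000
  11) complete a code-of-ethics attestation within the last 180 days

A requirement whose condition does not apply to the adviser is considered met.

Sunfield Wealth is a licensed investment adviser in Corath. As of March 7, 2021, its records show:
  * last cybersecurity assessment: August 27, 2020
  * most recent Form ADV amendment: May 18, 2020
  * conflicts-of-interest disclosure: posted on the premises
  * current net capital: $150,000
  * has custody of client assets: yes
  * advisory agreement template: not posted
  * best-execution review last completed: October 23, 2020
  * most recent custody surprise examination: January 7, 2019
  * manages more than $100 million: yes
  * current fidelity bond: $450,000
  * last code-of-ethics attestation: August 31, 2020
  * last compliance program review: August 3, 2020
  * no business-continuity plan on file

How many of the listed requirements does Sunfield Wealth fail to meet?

1. cybersecurity assessment 192 days ago vs limit 365 → met
2. advisory agreement template absent → not met
3. net capital $150,000 < $160,000 → not met
4. condition 'manages more than $100 million' holds; compliance program review 216 days ago vs limit 180 → not met
5. best-execution review 135 days ago vs limit 90 → not met
6. conflicts-of-interest disclosure present → met
7. business-continuity plan absent → not met
8. Form ADV amendment 293 days ago vs limit 270 → not met
9. custody surprise examination 790 days ago vs limit 730 → not met
10. condition 'has custody of client assets' holds; fidelity bond $450,000 ≥ $400,000 → met
11. code-of-ethics attestation 188 days ago vs limit 180 → not met
Not met: 8 of 11

8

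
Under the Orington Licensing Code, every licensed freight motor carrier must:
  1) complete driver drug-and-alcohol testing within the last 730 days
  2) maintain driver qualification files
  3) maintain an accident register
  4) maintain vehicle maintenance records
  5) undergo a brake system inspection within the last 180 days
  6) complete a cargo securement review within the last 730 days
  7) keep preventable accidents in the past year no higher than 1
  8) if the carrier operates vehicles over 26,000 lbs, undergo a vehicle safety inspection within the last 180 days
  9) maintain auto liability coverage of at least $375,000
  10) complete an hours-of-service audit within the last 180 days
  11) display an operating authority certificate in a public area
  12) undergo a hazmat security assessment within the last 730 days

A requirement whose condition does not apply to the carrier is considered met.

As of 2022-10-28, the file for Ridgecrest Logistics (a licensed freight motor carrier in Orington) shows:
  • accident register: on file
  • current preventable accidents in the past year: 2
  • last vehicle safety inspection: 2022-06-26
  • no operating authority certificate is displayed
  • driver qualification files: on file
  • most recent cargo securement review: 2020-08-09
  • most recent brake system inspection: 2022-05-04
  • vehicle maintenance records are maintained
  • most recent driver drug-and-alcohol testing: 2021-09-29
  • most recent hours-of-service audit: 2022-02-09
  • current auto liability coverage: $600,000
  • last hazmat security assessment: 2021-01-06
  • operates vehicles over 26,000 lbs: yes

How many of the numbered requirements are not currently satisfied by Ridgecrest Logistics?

4

1. driver drug-and-alcohol testing 394 days ago vs limit 730 → met
2. driver qualification files present → met
3. accident register present → met
4. vehicle maintenance records present → met
5. brake system inspection 177 days ago vs limit 180 → met
6. cargo securement review 810 days ago vs limit 730 → not met
7. preventable accidents in the past year 2 > 1 → not met
8. condition 'operates vehicles over 26,000 lbs' holds; vehicle safety inspection 124 days ago vs limit 180 → met
9. auto liability coverage $600,000 ≥ $375,000 → met
10. hours-of-service audit 261 days ago vs limit 180 → not met
11. operating authority certificate absent → not met
12. hazmat security assessment 660 days ago vs limit 730 → met
Not met: 4 of 12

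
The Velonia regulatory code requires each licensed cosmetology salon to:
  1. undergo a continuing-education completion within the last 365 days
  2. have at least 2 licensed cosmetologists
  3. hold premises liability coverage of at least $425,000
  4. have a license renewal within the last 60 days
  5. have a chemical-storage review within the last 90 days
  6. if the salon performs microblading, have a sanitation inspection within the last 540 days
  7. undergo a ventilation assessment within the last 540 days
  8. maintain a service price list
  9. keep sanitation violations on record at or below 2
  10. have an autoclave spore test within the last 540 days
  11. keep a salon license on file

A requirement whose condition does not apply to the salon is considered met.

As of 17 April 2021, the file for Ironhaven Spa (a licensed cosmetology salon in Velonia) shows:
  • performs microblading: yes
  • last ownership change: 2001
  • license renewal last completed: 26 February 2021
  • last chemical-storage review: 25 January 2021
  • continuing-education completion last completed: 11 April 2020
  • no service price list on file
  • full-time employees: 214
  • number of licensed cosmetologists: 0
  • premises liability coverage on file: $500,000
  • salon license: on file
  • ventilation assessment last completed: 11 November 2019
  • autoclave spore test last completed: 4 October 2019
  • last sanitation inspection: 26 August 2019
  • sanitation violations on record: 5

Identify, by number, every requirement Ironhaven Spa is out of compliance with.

1, 2, 6, 8, 9, 10

1. continuing-education completion 371 days ago vs limit 365 → not met
2. licensed cosmetologists 0 < 2 → not met
3. premises liability coverage $500,000 ≥ $425,000 → met
4. license renewal 50 days ago vs limit 60 → met
5. chemical-storage review 82 days ago vs limit 90 → met
6. condition 'performs microblading' holds; sanitation inspection 600 days ago vs limit 540 → not met
7. ventilation assessment 523 days ago vs limit 540 → met
8. service price list absent → not met
9. sanitation violations on record 5 > 2 → not met
10. autoclave spore test 561 days ago vs limit 540 → not met
11. salon license present → met
Not met: 1, 2, 6, 8, 9, 10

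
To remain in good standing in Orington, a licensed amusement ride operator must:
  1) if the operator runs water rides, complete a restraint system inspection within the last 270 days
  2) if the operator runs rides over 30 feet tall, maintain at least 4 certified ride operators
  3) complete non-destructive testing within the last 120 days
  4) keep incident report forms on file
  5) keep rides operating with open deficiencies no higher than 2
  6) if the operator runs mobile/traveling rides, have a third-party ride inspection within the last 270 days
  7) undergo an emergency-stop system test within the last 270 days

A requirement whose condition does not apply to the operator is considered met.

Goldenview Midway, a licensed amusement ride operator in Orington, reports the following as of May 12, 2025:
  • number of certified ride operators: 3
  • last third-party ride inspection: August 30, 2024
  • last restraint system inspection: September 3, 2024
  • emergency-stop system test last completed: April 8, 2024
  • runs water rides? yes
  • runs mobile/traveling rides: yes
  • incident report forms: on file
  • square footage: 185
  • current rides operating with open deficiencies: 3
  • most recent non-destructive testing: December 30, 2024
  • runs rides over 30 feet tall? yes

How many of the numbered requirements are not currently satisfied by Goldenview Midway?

4

1. condition 'runs water rides' holds; restraint system inspection 251 days ago vs limit 270 → met
2. condition 'runs rides over 30 feet tall' holds; certified ride operators 3 < 4 → not met
3. non-destructive testing 133 days ago vs limit 120 → not met
4. incident report forms present → met
5. rides operating with open deficiencies 3 > 2 → not met
6. condition 'runs mobile/traveling rides' holds; third-party ride inspection 255 days ago vs limit 270 → met
7. emergency-stop system test 399 days ago vs limit 270 → not met
Not met: 4 of 7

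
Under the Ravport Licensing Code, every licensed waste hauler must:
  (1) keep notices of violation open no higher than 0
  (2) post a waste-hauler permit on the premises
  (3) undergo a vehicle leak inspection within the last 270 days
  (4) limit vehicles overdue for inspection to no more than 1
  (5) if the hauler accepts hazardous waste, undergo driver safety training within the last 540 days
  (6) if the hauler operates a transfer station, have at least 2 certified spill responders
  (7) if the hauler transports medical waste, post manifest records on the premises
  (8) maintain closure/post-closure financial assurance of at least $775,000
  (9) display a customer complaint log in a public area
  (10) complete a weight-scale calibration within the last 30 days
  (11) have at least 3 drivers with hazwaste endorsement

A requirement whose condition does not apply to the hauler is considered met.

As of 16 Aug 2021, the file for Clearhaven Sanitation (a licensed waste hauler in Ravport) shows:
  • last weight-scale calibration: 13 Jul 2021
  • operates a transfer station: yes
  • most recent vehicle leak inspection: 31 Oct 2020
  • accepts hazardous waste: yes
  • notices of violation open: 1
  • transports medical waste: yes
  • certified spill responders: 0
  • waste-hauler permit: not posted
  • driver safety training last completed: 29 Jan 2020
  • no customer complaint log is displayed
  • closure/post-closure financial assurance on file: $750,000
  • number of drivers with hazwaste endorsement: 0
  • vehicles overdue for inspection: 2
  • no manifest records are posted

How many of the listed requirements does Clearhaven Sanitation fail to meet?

11

1. notices of violation open 1 > 0 → not met
2. waste-hauler permit absent → not met
3. vehicle leak inspection 289 days ago vs limit 270 → not met
4. vehicles overdue for inspection 2 > 1 → not met
5. condition 'accepts hazardous waste' holds; driver safety training 565 days ago vs limit 540 → not met
6. condition 'operates a transfer station' holds; certified spill responders 0 < 2 → not met
7. condition 'transports medical waste' holds; manifest records absent → not met
8. closure/post-closure financial assurance $750,000 < $775,000 → not met
9. customer complaint log absent → not met
10. weight-scale calibration 34 days ago vs limit 30 → not met
11. drivers with hazwaste endorsement 0 < 3 → not met
Not met: 11 of 11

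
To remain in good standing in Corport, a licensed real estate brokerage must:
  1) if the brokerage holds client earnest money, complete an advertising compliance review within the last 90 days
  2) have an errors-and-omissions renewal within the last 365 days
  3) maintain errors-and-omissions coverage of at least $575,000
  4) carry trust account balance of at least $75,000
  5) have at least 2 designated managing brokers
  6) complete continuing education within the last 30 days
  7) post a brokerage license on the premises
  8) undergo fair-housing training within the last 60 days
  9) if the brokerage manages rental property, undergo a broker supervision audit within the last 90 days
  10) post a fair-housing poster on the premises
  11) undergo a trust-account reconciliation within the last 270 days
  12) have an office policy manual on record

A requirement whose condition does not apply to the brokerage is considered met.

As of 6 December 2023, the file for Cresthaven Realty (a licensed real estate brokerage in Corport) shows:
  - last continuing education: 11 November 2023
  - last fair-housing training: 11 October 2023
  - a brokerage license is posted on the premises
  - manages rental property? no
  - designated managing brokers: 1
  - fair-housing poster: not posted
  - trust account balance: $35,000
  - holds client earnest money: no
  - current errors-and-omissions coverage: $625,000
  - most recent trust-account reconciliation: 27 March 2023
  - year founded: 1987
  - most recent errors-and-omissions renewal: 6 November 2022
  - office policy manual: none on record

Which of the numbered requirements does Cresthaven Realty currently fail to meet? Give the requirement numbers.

1. condition 'holds client earnest money' does not hold → requirement n/a → met
2. errors-and-omissions renewal 395 days ago vs limit 365 → not met
3. errors-and-omissions coverage $625,000 ≥ $575,000 → met
4. trust account balance $35,000 < $75,000 → not met
5. designated managing brokers 1 < 2 → not met
6. continuing education 25 days ago vs limit 30 → met
7. brokerage license present → met
8. fair-housing training 56 days ago vs limit 60 → met
9. condition 'manages rental property' does not hold → requirement n/a → met
10. fair-housing poster absent → not met
11. trust-account reconciliation 254 days ago vs limit 270 → met
12. office policy manual absent → not met
Not met: 2, 4, 5, 10, 12

2, 4, 5, 10, 12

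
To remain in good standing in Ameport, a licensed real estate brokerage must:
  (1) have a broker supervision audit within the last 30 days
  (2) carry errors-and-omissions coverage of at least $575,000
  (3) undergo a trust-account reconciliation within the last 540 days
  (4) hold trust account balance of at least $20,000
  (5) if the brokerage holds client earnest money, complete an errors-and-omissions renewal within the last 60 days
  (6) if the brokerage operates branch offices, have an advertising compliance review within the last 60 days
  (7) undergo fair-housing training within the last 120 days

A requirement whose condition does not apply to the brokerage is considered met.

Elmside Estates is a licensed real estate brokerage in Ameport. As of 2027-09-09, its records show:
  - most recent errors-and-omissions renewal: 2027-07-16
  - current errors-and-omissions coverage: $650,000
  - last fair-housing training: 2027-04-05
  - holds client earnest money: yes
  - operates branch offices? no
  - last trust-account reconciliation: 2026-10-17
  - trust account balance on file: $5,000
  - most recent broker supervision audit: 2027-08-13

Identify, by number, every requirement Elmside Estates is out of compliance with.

4, 7

1. broker supervision audit 27 days ago vs limit 30 → met
2. errors-and-omissions coverage $650,000 ≥ $575,000 → met
3. trust-account reconciliation 327 days ago vs limit 540 → met
4. trust account balance $5,000 < $20,000 → not met
5. condition 'holds client earnest money' holds; errors-and-omissions renewal 55 days ago vs limit 60 → met
6. condition 'operates branch offices' does not hold → requirement n/a → met
7. fair-housing training 157 days ago vs limit 120 → not met
Not met: 4, 7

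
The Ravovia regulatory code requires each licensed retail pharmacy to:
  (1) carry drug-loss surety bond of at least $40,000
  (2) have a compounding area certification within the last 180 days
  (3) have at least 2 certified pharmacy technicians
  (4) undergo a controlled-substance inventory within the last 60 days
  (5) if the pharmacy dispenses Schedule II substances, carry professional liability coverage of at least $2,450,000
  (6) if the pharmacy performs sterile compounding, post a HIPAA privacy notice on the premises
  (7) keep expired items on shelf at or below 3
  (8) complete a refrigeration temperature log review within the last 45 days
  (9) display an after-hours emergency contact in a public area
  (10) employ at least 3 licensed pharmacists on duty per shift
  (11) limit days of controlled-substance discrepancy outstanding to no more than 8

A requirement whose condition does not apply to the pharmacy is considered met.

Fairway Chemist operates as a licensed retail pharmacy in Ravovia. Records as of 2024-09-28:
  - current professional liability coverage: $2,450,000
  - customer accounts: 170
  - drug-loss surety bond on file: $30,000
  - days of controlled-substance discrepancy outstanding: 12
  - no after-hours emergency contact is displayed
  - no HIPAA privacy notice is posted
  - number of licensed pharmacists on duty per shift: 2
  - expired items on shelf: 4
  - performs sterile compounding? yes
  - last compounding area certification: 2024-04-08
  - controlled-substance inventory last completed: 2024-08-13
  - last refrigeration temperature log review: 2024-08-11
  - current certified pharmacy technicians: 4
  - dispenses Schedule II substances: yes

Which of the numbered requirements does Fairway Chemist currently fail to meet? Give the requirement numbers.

1, 6, 7, 8, 9, 10, 11

1. drug-loss surety bond $30,000 < $40,000 → not met
2. compounding area certification 173 days ago vs limit 180 → met
3. certified pharmacy technicians 4 ≥ 2 → met
4. controlled-substance inventory 46 days ago vs limit 60 → met
5. condition 'dispenses Schedule II substances' holds; professional liability coverage $2,450,000 ≥ $2,450,000 → met
6. condition 'performs sterile compounding' holds; HIPAA privacy notice absent → not met
7. expired items on shelf 4 > 3 → not met
8. refrigeration temperature log review 48 days ago vs limit 45 → not met
9. after-hours emergency contact absent → not met
10. licensed pharmacists on duty per shift 2 < 3 → not met
11. days of controlled-substance discrepancy outstanding 12 > 8 → not met
Not met: 1, 6, 7, 8, 9, 10, 11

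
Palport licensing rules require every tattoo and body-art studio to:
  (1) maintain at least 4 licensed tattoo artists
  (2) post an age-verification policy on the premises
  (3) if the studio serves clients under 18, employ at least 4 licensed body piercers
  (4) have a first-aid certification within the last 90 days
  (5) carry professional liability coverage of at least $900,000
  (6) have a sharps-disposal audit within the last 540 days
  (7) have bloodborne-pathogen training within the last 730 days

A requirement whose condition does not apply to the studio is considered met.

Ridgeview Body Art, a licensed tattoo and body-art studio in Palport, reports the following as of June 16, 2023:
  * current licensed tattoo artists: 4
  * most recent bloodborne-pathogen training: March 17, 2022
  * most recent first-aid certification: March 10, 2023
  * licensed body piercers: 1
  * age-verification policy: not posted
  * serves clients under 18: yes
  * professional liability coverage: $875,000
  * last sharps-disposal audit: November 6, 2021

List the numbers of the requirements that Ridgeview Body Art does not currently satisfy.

2, 3, 4, 5, 6

1. licensed tattoo artists 4 ≥ 4 → met
2. age-verification policy absent → not met
3. condition 'serves clients under 18' holds; licensed body piercers 1 < 4 → not met
4. first-aid certification 98 days ago vs limit 90 → not met
5. professional liability coverage $875,000 < $900,000 → not met
6. sharps-disposal audit 587 days ago vs limit 540 → not met
7. bloodborne-pathogen training 456 days ago vs limit 730 → met
Not met: 2, 3, 4, 5, 6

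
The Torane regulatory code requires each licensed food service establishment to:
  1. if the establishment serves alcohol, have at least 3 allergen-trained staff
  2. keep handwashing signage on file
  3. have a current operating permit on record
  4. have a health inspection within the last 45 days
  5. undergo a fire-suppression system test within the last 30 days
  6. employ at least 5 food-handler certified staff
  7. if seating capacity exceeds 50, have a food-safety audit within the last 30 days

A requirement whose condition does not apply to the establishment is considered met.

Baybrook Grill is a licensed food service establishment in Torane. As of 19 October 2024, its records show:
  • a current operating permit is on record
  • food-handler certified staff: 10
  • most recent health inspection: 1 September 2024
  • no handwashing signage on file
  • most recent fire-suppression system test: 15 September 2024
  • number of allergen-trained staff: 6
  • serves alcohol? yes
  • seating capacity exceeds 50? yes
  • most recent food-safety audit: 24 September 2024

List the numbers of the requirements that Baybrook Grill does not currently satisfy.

1. condition 'serves alcohol' holds; allergen-trained staff 6 ≥ 3 → met
2. handwashing signage absent → not met
3. current operating permit present → met
4. health inspection 48 days ago vs limit 45 → not met
5. fire-suppression system test 34 days ago vs limit 30 → not met
6. food-handler certified staff 10 ≥ 5 → met
7. condition 'seating capacity exceeds 50' holds; food-safety audit 25 days ago vs limit 30 → met
Not met: 2, 4, 5

2, 4, 5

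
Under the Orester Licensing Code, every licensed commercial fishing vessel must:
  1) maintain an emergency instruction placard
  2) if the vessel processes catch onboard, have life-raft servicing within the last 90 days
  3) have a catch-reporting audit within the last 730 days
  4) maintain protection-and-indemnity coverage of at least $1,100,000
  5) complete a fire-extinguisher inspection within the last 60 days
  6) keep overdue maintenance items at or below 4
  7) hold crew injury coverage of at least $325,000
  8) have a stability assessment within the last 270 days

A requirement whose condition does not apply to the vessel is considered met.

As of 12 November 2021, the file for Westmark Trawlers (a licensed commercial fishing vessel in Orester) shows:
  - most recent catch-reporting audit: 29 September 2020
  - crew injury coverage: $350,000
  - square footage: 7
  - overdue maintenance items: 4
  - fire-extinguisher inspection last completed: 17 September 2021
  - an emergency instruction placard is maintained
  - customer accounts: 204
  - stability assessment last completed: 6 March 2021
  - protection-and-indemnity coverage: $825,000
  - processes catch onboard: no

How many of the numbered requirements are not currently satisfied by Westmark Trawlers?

1. emergency instruction placard present → met
2. condition 'processes catch onboard' does not hold → requirement n/a → met
3. catch-reporting audit 409 days ago vs limit 730 → met
4. protection-and-indemnity coverage $825,000 < $1,100,000 → not met
5. fire-extinguisher inspection 56 days ago vs limit 60 → met
6. overdue maintenance items 4 ≤ 4 → met
7. crew injury coverage $350,000 ≥ $325,000 → met
8. stability assessment 251 days ago vs limit 270 → met
Not met: 1 of 8

1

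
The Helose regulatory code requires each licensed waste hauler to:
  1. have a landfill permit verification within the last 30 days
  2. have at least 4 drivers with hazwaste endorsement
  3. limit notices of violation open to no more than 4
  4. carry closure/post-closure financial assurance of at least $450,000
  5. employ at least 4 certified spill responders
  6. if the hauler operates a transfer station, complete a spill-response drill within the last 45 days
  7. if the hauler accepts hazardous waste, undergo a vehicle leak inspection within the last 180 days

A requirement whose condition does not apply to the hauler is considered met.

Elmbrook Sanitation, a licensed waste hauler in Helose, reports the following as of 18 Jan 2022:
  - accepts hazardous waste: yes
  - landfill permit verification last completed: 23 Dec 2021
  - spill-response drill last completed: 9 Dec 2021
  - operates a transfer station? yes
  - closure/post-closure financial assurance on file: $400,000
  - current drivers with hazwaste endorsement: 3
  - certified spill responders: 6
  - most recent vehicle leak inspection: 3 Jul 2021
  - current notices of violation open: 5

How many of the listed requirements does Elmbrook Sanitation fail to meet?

1. landfill permit verification 26 days ago vs limit 30 → met
2. drivers with hazwaste endorsement 3 < 4 → not met
3. notices of violation open 5 > 4 → not met
4. closure/post-closure financial assurance $400,000 < $450,000 → not met
5. certified spill responders 6 ≥ 4 → met
6. condition 'operates a transfer station' holds; spill-response drill 40 days ago vs limit 45 → met
7. condition 'accepts hazardous waste' holds; vehicle leak inspection 199 days ago vs limit 180 → not met
Not met: 4 of 7

4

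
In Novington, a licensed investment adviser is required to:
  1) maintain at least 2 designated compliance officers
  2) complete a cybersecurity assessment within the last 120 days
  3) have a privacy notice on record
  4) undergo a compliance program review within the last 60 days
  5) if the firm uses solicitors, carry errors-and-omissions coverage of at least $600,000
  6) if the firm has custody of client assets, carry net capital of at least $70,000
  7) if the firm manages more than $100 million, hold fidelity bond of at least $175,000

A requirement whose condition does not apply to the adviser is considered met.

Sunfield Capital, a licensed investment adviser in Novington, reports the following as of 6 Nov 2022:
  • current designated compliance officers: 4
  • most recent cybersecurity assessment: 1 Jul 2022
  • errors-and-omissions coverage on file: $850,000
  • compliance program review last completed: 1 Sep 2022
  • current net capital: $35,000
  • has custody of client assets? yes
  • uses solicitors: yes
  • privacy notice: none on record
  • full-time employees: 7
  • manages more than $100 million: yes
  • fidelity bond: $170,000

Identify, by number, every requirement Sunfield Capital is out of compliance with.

2, 3, 4, 6, 7

1. designated compliance officers 4 ≥ 2 → met
2. cybersecurity assessment 128 days ago vs limit 120 → not met
3. privacy notice absent → not met
4. compliance program review 66 days ago vs limit 60 → not met
5. condition 'uses solicitors' holds; errors-and-omissions coverage $850,000 ≥ $600,000 → met
6. condition 'has custody of client assets' holds; net capital $35,000 < $70,000 → not met
7. condition 'manages more than $100 million' holds; fidelity bond $170,000 < $175,000 → not met
Not met: 2, 3, 4, 6, 7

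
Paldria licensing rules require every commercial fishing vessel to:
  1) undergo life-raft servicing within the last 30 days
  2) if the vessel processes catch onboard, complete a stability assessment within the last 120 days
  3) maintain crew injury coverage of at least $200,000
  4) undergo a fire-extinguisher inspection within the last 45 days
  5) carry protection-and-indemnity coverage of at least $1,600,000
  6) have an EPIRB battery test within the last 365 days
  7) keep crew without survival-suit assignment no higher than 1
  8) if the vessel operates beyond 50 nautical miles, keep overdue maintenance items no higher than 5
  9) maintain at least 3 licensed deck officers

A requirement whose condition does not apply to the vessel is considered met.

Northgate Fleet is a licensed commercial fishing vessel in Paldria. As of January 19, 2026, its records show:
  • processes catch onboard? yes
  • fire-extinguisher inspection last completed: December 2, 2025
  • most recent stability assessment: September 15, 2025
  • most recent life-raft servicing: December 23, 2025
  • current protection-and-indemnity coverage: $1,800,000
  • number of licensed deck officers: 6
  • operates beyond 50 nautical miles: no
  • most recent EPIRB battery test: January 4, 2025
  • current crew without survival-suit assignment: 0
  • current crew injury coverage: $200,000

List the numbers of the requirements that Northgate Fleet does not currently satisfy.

1. life-raft servicing 27 days ago vs limit 30 → met
2. condition 'processes catch onboard' holds; stability assessment 126 days ago vs limit 120 → not met
3. crew injury coverage $200,000 ≥ $200,000 → met
4. fire-extinguisher inspection 48 days ago vs limit 45 → not met
5. protection-and-indemnity coverage $1,800,000 ≥ $1,600,000 → met
6. EPIRB battery test 380 days ago vs limit 365 → not met
7. crew without survival-suit assignment 0 ≤ 1 → met
8. condition 'operates beyond 50 nautical miles' does not hold → requirement n/a → met
9. licensed deck officers 6 ≥ 3 → met
Not met: 2, 4, 6

2, 4, 6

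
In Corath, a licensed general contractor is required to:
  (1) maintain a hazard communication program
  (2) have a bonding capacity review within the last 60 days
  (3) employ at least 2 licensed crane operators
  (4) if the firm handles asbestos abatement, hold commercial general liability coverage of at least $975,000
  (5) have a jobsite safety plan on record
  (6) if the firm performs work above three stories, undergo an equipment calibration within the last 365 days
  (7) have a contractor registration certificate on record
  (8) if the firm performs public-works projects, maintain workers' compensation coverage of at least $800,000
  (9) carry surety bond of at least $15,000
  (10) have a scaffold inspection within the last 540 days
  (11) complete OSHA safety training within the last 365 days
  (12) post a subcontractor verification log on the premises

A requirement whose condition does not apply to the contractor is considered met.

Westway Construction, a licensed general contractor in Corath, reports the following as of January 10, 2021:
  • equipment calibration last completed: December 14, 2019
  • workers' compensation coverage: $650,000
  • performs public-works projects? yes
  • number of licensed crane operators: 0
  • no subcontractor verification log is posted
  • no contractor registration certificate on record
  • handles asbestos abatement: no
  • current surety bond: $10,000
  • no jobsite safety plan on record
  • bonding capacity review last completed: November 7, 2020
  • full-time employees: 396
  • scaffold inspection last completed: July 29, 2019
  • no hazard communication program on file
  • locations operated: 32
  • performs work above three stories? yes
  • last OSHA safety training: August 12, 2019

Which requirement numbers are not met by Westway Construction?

1. hazard communication program absent → not met
2. bonding capacity review 64 days ago vs limit 60 → not met
3. licensed crane operators 0 < 2 → not met
4. condition 'handles asbestos abatement' does not hold → requirement n/a → met
5. jobsite safety plan absent → not met
6. condition 'performs work above three stories' holds; equipment calibration 393 days ago vs limit 365 → not met
7. contractor registration certificate absent → not met
8. condition 'performs public-works projects' holds; workers' compensation coverage $650,000 < $800,000 → not met
9. surety bond $10,000 < $15,000 → not met
10. scaffold inspection 531 days ago vs limit 540 → met
11. OSHA safety training 517 days ago vs limit 365 → not met
12. subcontractor verification log absent → not met
Not met: 1, 2, 3, 5, 6, 7, 8, 9, 11, 12

1, 2, 3, 5, 6, 7, 8, 9, 11, 12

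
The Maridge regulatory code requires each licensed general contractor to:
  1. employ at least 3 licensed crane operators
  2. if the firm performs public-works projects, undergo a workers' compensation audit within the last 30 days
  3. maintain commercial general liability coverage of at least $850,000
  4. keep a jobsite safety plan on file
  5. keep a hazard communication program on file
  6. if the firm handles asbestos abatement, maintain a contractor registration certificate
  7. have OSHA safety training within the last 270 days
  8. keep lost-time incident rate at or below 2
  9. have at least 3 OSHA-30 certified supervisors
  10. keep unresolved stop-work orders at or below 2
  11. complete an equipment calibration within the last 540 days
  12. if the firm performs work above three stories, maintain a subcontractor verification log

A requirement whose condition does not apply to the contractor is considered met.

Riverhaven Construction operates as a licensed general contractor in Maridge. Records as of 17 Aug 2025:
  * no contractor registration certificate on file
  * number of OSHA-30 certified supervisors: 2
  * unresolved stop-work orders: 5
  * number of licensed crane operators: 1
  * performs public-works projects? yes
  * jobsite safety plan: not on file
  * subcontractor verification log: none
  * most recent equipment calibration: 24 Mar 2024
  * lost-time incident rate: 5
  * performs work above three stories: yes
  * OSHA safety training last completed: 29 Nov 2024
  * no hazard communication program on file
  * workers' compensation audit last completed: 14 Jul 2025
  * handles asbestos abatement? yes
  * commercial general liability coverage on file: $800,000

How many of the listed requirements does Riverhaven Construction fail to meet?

1. licensed crane operators 1 < 3 → not met
2. condition 'performs public-works projects' holds; workers' compensation audit 34 days ago vs limit 30 → not met
3. commercial general liability coverage $800,000 < $850,000 → not met
4. jobsite safety plan absent → not met
5. hazard communication program absent → not met
6. condition 'handles asbestos abatement' holds; contractor registration certificate absent → not met
7. OSHA safety training 261 days ago vs limit 270 → met
8. lost-time incident rate 5 > 2 → not met
9. OSHA-30 certified supervisors 2 < 3 → not met
10. unresolved stop-work orders 5 > 2 → not met
11. equipment calibration 511 days ago vs limit 540 → met
12. condition 'performs work above three stories' holds; subcontractor verification log absent → not met
Not met: 10 of 12

10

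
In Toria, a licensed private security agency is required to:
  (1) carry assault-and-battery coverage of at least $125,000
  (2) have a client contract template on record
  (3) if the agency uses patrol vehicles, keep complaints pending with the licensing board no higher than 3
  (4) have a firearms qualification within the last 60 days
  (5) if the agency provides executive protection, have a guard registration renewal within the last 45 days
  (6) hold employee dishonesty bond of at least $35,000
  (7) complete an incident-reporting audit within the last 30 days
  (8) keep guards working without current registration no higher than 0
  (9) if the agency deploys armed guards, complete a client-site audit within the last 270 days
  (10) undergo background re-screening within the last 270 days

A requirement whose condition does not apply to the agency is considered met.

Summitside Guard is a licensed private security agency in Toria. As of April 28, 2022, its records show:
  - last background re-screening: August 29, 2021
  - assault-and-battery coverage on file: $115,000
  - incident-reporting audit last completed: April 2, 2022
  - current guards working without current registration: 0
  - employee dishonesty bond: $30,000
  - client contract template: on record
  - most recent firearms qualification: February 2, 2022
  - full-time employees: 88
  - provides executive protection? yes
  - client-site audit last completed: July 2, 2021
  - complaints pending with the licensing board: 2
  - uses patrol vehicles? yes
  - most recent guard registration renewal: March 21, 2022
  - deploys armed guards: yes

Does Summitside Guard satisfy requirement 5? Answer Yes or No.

5. condition 'provides executive protection' holds; guard registration renewal 38 days ago vs limit 45 → met

Yes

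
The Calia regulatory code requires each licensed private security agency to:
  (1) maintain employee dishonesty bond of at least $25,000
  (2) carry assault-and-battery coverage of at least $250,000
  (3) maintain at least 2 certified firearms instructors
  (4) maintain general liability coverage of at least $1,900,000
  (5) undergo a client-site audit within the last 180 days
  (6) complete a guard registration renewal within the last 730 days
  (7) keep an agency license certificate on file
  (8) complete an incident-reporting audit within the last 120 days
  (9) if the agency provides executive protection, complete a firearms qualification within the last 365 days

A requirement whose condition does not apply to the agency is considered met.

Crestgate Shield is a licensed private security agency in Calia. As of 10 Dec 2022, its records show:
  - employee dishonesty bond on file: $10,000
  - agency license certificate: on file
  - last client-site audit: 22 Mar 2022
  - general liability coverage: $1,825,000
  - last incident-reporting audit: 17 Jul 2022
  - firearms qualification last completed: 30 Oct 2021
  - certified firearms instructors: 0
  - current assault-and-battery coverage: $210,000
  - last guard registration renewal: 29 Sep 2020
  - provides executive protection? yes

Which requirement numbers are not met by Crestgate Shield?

1. employee dishonesty bond $10,000 < $25,000 → not met
2. assault-and-battery coverage $210,000 < $250,000 → not met
3. certified firearms instructors 0 < 2 → not met
4. general liability coverage $1,825,000 < $1,900,000 → not met
5. client-site audit 263 days ago vs limit 180 → not met
6. guard registration renewal 802 days ago vs limit 730 → not met
7. agency license certificate present → met
8. incident-reporting audit 146 days ago vs limit 120 → not met
9. condition 'provides executive protection' holds; firearms qualification 406 days ago vs limit 365 → not met
Not met: 1, 2, 3, 4, 5, 6, 8, 9

1, 2, 3, 4, 5, 6, 8, 9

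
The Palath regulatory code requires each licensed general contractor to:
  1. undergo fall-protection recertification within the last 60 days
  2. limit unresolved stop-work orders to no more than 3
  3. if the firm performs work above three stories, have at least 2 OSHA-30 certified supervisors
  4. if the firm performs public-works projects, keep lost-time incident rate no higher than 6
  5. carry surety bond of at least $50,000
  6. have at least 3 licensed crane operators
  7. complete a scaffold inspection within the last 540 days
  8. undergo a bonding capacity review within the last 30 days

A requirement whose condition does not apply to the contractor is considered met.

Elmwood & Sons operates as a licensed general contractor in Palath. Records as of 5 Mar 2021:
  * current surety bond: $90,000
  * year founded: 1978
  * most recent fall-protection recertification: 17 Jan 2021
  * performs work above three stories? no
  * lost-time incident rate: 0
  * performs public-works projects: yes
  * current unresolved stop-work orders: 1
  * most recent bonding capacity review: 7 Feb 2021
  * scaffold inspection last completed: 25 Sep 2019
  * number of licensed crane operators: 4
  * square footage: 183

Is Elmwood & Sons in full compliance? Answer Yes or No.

1. fall-protection recertification 47 days ago vs limit 60 → met
2. unresolved stop-work orders 1 ≤ 3 → met
3. condition 'performs work above three stories' does not hold → requirement n/a → met
4. condition 'performs public-works projects' holds; lost-time incident rate 0 ≤ 6 → met
5. surety bond $90,000 ≥ $50,000 → met
6. licensed crane operators 4 ≥ 3 → met
7. scaffold inspection 527 days ago vs limit 540 → met
8. bonding capacity review 26 days ago vs limit 30 → met
All met.

Yes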